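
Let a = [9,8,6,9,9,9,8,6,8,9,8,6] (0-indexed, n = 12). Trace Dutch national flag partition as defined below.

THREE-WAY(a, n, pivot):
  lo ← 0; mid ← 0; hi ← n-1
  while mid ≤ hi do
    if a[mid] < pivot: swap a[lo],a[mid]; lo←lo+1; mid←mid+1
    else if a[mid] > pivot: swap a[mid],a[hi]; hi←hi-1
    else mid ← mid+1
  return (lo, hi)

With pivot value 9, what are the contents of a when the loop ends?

[8,6,8,6,8,8,6,9,9,9,9,9]

pivot = 9; lo=0, mid=0, hi=11
a[mid]=9=9: mid=1
a[mid]=8<9: swap a[0],a[1]; lo=1,mid=2 → [8,9,6,9,9,9,8,6,8,9,8,6]
a[mid]=6<9: swap a[1],a[2]; lo=2,mid=3 → [8,6,9,9,9,9,8,6,8,9,8,6]
a[mid]=9=9: mid=4
a[mid]=9=9: mid=5
a[mid]=9=9: mid=6
a[mid]=8<9: swap a[2],a[6]; lo=3,mid=7 → [8,6,8,9,9,9,9,6,8,9,8,6]
a[mid]=6<9: swap a[3],a[7]; lo=4,mid=8 → [8,6,8,6,9,9,9,9,8,9,8,6]
a[mid]=8<9: swap a[4],a[8]; lo=5,mid=9 → [8,6,8,6,8,9,9,9,9,9,8,6]
a[mid]=9=9: mid=10
a[mid]=8<9: swap a[5],a[10]; lo=6,mid=11 → [8,6,8,6,8,8,9,9,9,9,9,6]
a[mid]=6<9: swap a[6],a[11]; lo=7,mid=12 → [8,6,8,6,8,8,6,9,9,9,9,9]
end: lo=7, hi=11; a = [8,6,8,6,8,8,6,9,9,9,9,9]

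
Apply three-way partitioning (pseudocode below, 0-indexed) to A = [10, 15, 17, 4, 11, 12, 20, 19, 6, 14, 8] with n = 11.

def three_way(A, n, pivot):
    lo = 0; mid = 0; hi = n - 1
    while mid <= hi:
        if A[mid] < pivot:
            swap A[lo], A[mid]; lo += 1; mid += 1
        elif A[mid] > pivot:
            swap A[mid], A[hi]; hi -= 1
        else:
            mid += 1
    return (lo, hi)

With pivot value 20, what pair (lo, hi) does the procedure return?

lo=0 mid=0 hi=10
10<20: swap(0,0), lo=1 mid=1 ⇒ [10, 15, 17, 4, 11, 12, 20, 19, 6, 14, 8]
15<20: swap(1,1), lo=2 mid=2 ⇒ [10, 15, 17, 4, 11, 12, 20, 19, 6, 14, 8]
17<20: swap(2,2), lo=3 mid=3 ⇒ [10, 15, 17, 4, 11, 12, 20, 19, 6, 14, 8]
4<20: swap(3,3), lo=4 mid=4 ⇒ [10, 15, 17, 4, 11, 12, 20, 19, 6, 14, 8]
11<20: swap(4,4), lo=5 mid=5 ⇒ [10, 15, 17, 4, 11, 12, 20, 19, 6, 14, 8]
12<20: swap(5,5), lo=6 mid=6 ⇒ [10, 15, 17, 4, 11, 12, 20, 19, 6, 14, 8]
20=20: mid=7
19<20: swap(6,7), lo=7 mid=8 ⇒ [10, 15, 17, 4, 11, 12, 19, 20, 6, 14, 8]
6<20: swap(7,8), lo=8 mid=9 ⇒ [10, 15, 17, 4, 11, 12, 19, 6, 20, 14, 8]
14<20: swap(8,9), lo=9 mid=10 ⇒ [10, 15, 17, 4, 11, 12, 19, 6, 14, 20, 8]
8<20: swap(9,10), lo=10 mid=11 ⇒ [10, 15, 17, 4, 11, 12, 19, 6, 14, 8, 20]
done. lo=10 hi=10; A=[10, 15, 17, 4, 11, 12, 19, 6, 14, 8, 20]

(10, 10)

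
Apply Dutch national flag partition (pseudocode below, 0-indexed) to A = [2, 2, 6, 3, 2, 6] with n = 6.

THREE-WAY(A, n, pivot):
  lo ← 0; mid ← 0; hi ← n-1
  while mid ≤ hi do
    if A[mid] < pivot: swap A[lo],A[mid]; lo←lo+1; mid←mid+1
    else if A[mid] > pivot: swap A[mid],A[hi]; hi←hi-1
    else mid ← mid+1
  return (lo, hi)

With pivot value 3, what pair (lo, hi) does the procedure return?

(3, 3)

pivot = 3; lo=0, mid=0, hi=5
A[mid]=2<3: swap A[0],A[0]; lo=1,mid=1 → [2, 2, 6, 3, 2, 6]
A[mid]=2<3: swap A[1],A[1]; lo=2,mid=2 → [2, 2, 6, 3, 2, 6]
A[mid]=6>3: swap A[2],A[5]; hi=4 → [2, 2, 6, 3, 2, 6]
A[mid]=6>3: swap A[2],A[4]; hi=3 → [2, 2, 2, 3, 6, 6]
A[mid]=2<3: swap A[2],A[2]; lo=3,mid=3 → [2, 2, 2, 3, 6, 6]
A[mid]=3=3: mid=4
end: lo=3, hi=3; A = [2, 2, 2, 3, 6, 6]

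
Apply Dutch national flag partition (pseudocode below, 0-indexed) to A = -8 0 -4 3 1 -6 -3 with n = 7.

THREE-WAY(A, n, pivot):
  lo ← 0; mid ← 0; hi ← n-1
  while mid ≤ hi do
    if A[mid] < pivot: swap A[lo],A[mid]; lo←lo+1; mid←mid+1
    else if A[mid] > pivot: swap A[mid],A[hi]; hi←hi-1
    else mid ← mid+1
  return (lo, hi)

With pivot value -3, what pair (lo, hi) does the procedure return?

lo=0 mid=0 hi=6
-8<-3: swap(0,0), lo=1 mid=1 ⇒ -8 0 -4 3 1 -6 -3
0>-3: swap(1,6), hi=5 ⇒ -8 -3 -4 3 1 -6 0
-3=-3: mid=2
-4<-3: swap(1,2), lo=2 mid=3 ⇒ -8 -4 -3 3 1 -6 0
3>-3: swap(3,5), hi=4 ⇒ -8 -4 -3 -6 1 3 0
-6<-3: swap(2,3), lo=3 mid=4 ⇒ -8 -4 -6 -3 1 3 0
1>-3: swap(4,4), hi=3 ⇒ -8 -4 -6 -3 1 3 0
done. lo=3 hi=3; A=-8 -4 -6 -3 1 3 0

(3, 3)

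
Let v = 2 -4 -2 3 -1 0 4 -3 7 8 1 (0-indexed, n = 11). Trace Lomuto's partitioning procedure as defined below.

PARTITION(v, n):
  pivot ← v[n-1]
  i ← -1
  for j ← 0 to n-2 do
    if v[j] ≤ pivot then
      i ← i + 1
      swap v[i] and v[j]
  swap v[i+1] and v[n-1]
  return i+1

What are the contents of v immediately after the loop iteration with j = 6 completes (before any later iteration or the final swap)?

-4 -2 -1 0 2 3 4 -3 7 8 1

pivot=1, i=-1
j=0: 2>1, skip
j=1: -4≤1, i=0, swap(0,1) ⇒ -4 2 -2 3 -1 0 4 -3 7 8 1
j=2: -2≤1, i=1, swap(1,2) ⇒ -4 -2 2 3 -1 0 4 -3 7 8 1
j=3: 3>1, skip
j=4: -1≤1, i=2, swap(2,4) ⇒ -4 -2 -1 3 2 0 4 -3 7 8 1
j=5: 0≤1, i=3, swap(3,5) ⇒ -4 -2 -1 0 2 3 4 -3 7 8 1
j=6: 4>1, skip
(after j=6) v = -4 -2 -1 0 2 3 4 -3 7 8 1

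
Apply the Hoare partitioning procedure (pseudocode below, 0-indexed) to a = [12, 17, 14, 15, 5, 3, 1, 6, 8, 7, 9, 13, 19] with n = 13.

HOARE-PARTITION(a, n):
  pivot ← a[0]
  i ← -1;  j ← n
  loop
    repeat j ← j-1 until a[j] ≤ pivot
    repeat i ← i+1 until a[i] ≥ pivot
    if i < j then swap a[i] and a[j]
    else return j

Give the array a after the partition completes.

pivot = a[0] = 12; i = -1, j = 13
j→10 (a[10]=9≤12), i→0 (a[0]=12≥12); i<j, swap → [9, 17, 14, 15, 5, 3, 1, 6, 8, 7, 12, 13, 19]
j→9 (a[9]=7≤12), i→1 (a[1]=17≥12); i<j, swap → [9, 7, 14, 15, 5, 3, 1, 6, 8, 17, 12, 13, 19]
j→8 (a[8]=8≤12), i→2 (a[2]=14≥12); i<j, swap → [9, 7, 8, 15, 5, 3, 1, 6, 14, 17, 12, 13, 19]
j→7 (a[7]=6≤12), i→3 (a[3]=15≥12); i<j, swap → [9, 7, 8, 6, 5, 3, 1, 15, 14, 17, 12, 13, 19]
j→6, i→7; i≥j, return j=6. a = [9, 7, 8, 6, 5, 3, 1, 15, 14, 17, 12, 13, 19]

[9, 7, 8, 6, 5, 3, 1, 15, 14, 17, 12, 13, 19]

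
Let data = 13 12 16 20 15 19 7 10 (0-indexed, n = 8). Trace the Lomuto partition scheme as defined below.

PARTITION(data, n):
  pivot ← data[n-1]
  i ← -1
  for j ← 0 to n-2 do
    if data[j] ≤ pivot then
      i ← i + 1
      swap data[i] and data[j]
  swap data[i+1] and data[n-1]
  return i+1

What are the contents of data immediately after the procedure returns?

pivot = data[7] = 10; i = -1
j=0: data[0]=13 > 10 → no swap
j=1: data[1]=12 > 10 → no swap
j=2: data[2]=16 > 10 → no swap
j=3: data[3]=20 > 10 → no swap
j=4: data[4]=15 > 10 → no swap
j=5: data[5]=19 > 10 → no swap
j=6: data[6]=7 ≤ 10 → i=0, swap data[0],data[6] → 7 12 16 20 15 19 13 10
final swap data[1],data[7] → 7 10 16 20 15 19 13 12; return 1

7 10 16 20 15 19 13 12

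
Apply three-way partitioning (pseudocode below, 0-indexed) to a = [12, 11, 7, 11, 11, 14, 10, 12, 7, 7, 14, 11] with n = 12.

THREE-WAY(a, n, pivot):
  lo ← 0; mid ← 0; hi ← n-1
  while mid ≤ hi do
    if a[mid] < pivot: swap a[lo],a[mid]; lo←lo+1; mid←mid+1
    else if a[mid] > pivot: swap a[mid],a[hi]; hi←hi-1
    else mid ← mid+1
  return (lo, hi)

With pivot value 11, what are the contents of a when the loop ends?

[7, 7, 10, 7, 11, 11, 11, 11, 12, 14, 14, 12]

lo=0 mid=0 hi=11
12>11: swap(0,11), hi=10 ⇒ [11, 11, 7, 11, 11, 14, 10, 12, 7, 7, 14, 12]
11=11: mid=1
11=11: mid=2
7<11: swap(0,2), lo=1 mid=3 ⇒ [7, 11, 11, 11, 11, 14, 10, 12, 7, 7, 14, 12]
11=11: mid=4
11=11: mid=5
14>11: swap(5,10), hi=9 ⇒ [7, 11, 11, 11, 11, 14, 10, 12, 7, 7, 14, 12]
14>11: swap(5,9), hi=8 ⇒ [7, 11, 11, 11, 11, 7, 10, 12, 7, 14, 14, 12]
7<11: swap(1,5), lo=2 mid=6 ⇒ [7, 7, 11, 11, 11, 11, 10, 12, 7, 14, 14, 12]
10<11: swap(2,6), lo=3 mid=7 ⇒ [7, 7, 10, 11, 11, 11, 11, 12, 7, 14, 14, 12]
12>11: swap(7,8), hi=7 ⇒ [7, 7, 10, 11, 11, 11, 11, 7, 12, 14, 14, 12]
7<11: swap(3,7), lo=4 mid=8 ⇒ [7, 7, 10, 7, 11, 11, 11, 11, 12, 14, 14, 12]
done. lo=4 hi=7; a=[7, 7, 10, 7, 11, 11, 11, 11, 12, 14, 14, 12]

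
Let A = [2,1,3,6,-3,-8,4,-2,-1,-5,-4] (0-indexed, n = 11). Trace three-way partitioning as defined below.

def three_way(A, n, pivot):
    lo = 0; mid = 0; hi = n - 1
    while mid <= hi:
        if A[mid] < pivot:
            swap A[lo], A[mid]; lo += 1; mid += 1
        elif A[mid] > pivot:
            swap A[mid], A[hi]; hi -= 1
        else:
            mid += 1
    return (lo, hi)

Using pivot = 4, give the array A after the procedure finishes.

[2,1,3,-4,-3,-8,-2,-1,-5,4,6]

lo=0 mid=0 hi=10
2<4: swap(0,0), lo=1 mid=1 ⇒ [2,1,3,6,-3,-8,4,-2,-1,-5,-4]
1<4: swap(1,1), lo=2 mid=2 ⇒ [2,1,3,6,-3,-8,4,-2,-1,-5,-4]
3<4: swap(2,2), lo=3 mid=3 ⇒ [2,1,3,6,-3,-8,4,-2,-1,-5,-4]
6>4: swap(3,10), hi=9 ⇒ [2,1,3,-4,-3,-8,4,-2,-1,-5,6]
-4<4: swap(3,3), lo=4 mid=4 ⇒ [2,1,3,-4,-3,-8,4,-2,-1,-5,6]
-3<4: swap(4,4), lo=5 mid=5 ⇒ [2,1,3,-4,-3,-8,4,-2,-1,-5,6]
-8<4: swap(5,5), lo=6 mid=6 ⇒ [2,1,3,-4,-3,-8,4,-2,-1,-5,6]
4=4: mid=7
-2<4: swap(6,7), lo=7 mid=8 ⇒ [2,1,3,-4,-3,-8,-2,4,-1,-5,6]
-1<4: swap(7,8), lo=8 mid=9 ⇒ [2,1,3,-4,-3,-8,-2,-1,4,-5,6]
-5<4: swap(8,9), lo=9 mid=10 ⇒ [2,1,3,-4,-3,-8,-2,-1,-5,4,6]
done. lo=9 hi=9; A=[2,1,3,-4,-3,-8,-2,-1,-5,4,6]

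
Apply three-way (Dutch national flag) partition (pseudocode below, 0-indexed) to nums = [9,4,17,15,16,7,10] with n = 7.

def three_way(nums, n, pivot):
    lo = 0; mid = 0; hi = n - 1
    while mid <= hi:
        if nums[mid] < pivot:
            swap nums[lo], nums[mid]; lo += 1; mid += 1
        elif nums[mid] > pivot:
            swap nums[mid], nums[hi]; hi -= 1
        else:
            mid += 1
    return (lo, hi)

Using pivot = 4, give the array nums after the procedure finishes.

[4,17,15,16,7,10,9]

pivot = 4; lo=0, mid=0, hi=6
nums[mid]=9>4: swap nums[0],nums[6]; hi=5 → [10,4,17,15,16,7,9]
nums[mid]=10>4: swap nums[0],nums[5]; hi=4 → [7,4,17,15,16,10,9]
nums[mid]=7>4: swap nums[0],nums[4]; hi=3 → [16,4,17,15,7,10,9]
nums[mid]=16>4: swap nums[0],nums[3]; hi=2 → [15,4,17,16,7,10,9]
nums[mid]=15>4: swap nums[0],nums[2]; hi=1 → [17,4,15,16,7,10,9]
nums[mid]=17>4: swap nums[0],nums[1]; hi=0 → [4,17,15,16,7,10,9]
nums[mid]=4=4: mid=1
end: lo=0, hi=0; nums = [4,17,15,16,7,10,9]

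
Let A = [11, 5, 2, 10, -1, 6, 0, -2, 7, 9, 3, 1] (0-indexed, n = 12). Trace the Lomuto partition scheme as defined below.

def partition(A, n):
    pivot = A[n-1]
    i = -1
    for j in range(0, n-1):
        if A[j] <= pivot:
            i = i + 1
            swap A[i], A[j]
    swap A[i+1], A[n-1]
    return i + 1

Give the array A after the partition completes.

pivot = A[11] = 1; i = -1
j=0: A[0]=11 > 1 → no swap
j=1: A[1]=5 > 1 → no swap
j=2: A[2]=2 > 1 → no swap
j=3: A[3]=10 > 1 → no swap
j=4: A[4]=-1 ≤ 1 → i=0, swap A[0],A[4] → [-1, 5, 2, 10, 11, 6, 0, -2, 7, 9, 3, 1]
j=5: A[5]=6 > 1 → no swap
j=6: A[6]=0 ≤ 1 → i=1, swap A[1],A[6] → [-1, 0, 2, 10, 11, 6, 5, -2, 7, 9, 3, 1]
j=7: A[7]=-2 ≤ 1 → i=2, swap A[2],A[7] → [-1, 0, -2, 10, 11, 6, 5, 2, 7, 9, 3, 1]
j=8: A[8]=7 > 1 → no swap
j=9: A[9]=9 > 1 → no swap
j=10: A[10]=3 > 1 → no swap
final swap A[3],A[11] → [-1, 0, -2, 1, 11, 6, 5, 2, 7, 9, 3, 10]; return 3

[-1, 0, -2, 1, 11, 6, 5, 2, 7, 9, 3, 10]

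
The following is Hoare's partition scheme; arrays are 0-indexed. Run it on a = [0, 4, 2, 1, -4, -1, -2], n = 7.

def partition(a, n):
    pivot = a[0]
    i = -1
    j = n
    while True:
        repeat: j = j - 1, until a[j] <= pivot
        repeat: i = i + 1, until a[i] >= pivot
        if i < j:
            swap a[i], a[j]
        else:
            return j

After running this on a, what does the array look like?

[-2, -1, -4, 1, 2, 4, 0]

pivot = a[0] = 0; i = -1, j = 7
j→6 (a[6]=-2≤0), i→0 (a[0]=0≥0); i<j, swap → [-2, 4, 2, 1, -4, -1, 0]
j→5 (a[5]=-1≤0), i→1 (a[1]=4≥0); i<j, swap → [-2, -1, 2, 1, -4, 4, 0]
j→4 (a[4]=-4≤0), i→2 (a[2]=2≥0); i<j, swap → [-2, -1, -4, 1, 2, 4, 0]
j→2, i→3; i≥j, return j=2. a = [-2, -1, -4, 1, 2, 4, 0]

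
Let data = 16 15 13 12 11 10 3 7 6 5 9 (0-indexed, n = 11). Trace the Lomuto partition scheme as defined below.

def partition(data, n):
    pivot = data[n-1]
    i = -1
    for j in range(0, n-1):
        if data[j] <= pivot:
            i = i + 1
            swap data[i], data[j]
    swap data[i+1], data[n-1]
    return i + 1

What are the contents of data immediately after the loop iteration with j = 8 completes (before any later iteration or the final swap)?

pivot=9, i=-1
j=0: 16>9, skip
j=1: 15>9, skip
j=2: 13>9, skip
j=3: 12>9, skip
j=4: 11>9, skip
j=5: 10>9, skip
j=6: 3≤9, i=0, swap(0,6) ⇒ 3 15 13 12 11 10 16 7 6 5 9
j=7: 7≤9, i=1, swap(1,7) ⇒ 3 7 13 12 11 10 16 15 6 5 9
j=8: 6≤9, i=2, swap(2,8) ⇒ 3 7 6 12 11 10 16 15 13 5 9
(after j=8) data = 3 7 6 12 11 10 16 15 13 5 9

3 7 6 12 11 10 16 15 13 5 9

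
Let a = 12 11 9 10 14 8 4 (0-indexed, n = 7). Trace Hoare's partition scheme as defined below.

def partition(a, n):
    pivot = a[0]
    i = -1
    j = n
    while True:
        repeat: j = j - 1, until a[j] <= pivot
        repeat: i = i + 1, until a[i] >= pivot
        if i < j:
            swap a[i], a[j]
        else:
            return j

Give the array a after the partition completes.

4 11 9 10 8 14 12

pivot=12
j stops at 6 (4), i stops at 0 (12); swap ⇒ 4 11 9 10 14 8 12
j stops at 5 (8), i stops at 4 (14); swap ⇒ 4 11 9 10 8 14 12
j stops at 4, i stops at 5; i≥j ⇒ return 4. a=4 11 9 10 8 14 12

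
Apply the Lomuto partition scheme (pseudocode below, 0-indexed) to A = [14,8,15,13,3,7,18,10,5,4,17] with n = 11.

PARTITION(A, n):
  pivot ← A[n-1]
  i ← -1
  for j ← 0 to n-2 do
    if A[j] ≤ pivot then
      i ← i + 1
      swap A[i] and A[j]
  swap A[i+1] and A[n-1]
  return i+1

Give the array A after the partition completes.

[14,8,15,13,3,7,10,5,4,17,18]

pivot=17, i=-1
j=0: 14≤17, i=0, swap(0,0) ⇒ [14,8,15,13,3,7,18,10,5,4,17]
j=1: 8≤17, i=1, swap(1,1) ⇒ [14,8,15,13,3,7,18,10,5,4,17]
j=2: 15≤17, i=2, swap(2,2) ⇒ [14,8,15,13,3,7,18,10,5,4,17]
j=3: 13≤17, i=3, swap(3,3) ⇒ [14,8,15,13,3,7,18,10,5,4,17]
j=4: 3≤17, i=4, swap(4,4) ⇒ [14,8,15,13,3,7,18,10,5,4,17]
j=5: 7≤17, i=5, swap(5,5) ⇒ [14,8,15,13,3,7,18,10,5,4,17]
j=6: 18>17, skip
j=7: 10≤17, i=6, swap(6,7) ⇒ [14,8,15,13,3,7,10,18,5,4,17]
j=8: 5≤17, i=7, swap(7,8) ⇒ [14,8,15,13,3,7,10,5,18,4,17]
j=9: 4≤17, i=8, swap(8,9) ⇒ [14,8,15,13,3,7,10,5,4,18,17]
swap(9,10) ⇒ [14,8,15,13,3,7,10,5,4,17,18]; return 9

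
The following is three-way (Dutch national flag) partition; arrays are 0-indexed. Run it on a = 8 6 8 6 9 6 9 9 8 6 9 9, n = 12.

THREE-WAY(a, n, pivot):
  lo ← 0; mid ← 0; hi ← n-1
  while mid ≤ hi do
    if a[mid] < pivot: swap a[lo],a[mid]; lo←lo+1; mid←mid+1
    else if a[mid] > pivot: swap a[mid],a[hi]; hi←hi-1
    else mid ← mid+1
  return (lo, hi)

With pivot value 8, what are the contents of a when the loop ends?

lo=0 mid=0 hi=11
8=8: mid=1
6<8: swap(0,1), lo=1 mid=2 ⇒ 6 8 8 6 9 6 9 9 8 6 9 9
8=8: mid=3
6<8: swap(1,3), lo=2 mid=4 ⇒ 6 6 8 8 9 6 9 9 8 6 9 9
9>8: swap(4,11), hi=10 ⇒ 6 6 8 8 9 6 9 9 8 6 9 9
9>8: swap(4,10), hi=9 ⇒ 6 6 8 8 9 6 9 9 8 6 9 9
9>8: swap(4,9), hi=8 ⇒ 6 6 8 8 6 6 9 9 8 9 9 9
6<8: swap(2,4), lo=3 mid=5 ⇒ 6 6 6 8 8 6 9 9 8 9 9 9
6<8: swap(3,5), lo=4 mid=6 ⇒ 6 6 6 6 8 8 9 9 8 9 9 9
9>8: swap(6,8), hi=7 ⇒ 6 6 6 6 8 8 8 9 9 9 9 9
8=8: mid=7
9>8: swap(7,7), hi=6 ⇒ 6 6 6 6 8 8 8 9 9 9 9 9
done. lo=4 hi=6; a=6 6 6 6 8 8 8 9 9 9 9 9

6 6 6 6 8 8 8 9 9 9 9 9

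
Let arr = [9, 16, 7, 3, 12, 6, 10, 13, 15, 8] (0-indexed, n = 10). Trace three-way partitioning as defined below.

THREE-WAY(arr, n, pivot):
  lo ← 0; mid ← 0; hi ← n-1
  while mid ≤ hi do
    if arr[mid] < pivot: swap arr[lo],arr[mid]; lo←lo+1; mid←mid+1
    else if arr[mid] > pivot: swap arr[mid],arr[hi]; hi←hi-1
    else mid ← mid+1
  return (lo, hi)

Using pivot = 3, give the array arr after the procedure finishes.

lo=0 mid=0 hi=9
9>3: swap(0,9), hi=8 ⇒ [8, 16, 7, 3, 12, 6, 10, 13, 15, 9]
8>3: swap(0,8), hi=7 ⇒ [15, 16, 7, 3, 12, 6, 10, 13, 8, 9]
15>3: swap(0,7), hi=6 ⇒ [13, 16, 7, 3, 12, 6, 10, 15, 8, 9]
13>3: swap(0,6), hi=5 ⇒ [10, 16, 7, 3, 12, 6, 13, 15, 8, 9]
10>3: swap(0,5), hi=4 ⇒ [6, 16, 7, 3, 12, 10, 13, 15, 8, 9]
6>3: swap(0,4), hi=3 ⇒ [12, 16, 7, 3, 6, 10, 13, 15, 8, 9]
12>3: swap(0,3), hi=2 ⇒ [3, 16, 7, 12, 6, 10, 13, 15, 8, 9]
3=3: mid=1
16>3: swap(1,2), hi=1 ⇒ [3, 7, 16, 12, 6, 10, 13, 15, 8, 9]
7>3: swap(1,1), hi=0 ⇒ [3, 7, 16, 12, 6, 10, 13, 15, 8, 9]
done. lo=0 hi=0; arr=[3, 7, 16, 12, 6, 10, 13, 15, 8, 9]

[3, 7, 16, 12, 6, 10, 13, 15, 8, 9]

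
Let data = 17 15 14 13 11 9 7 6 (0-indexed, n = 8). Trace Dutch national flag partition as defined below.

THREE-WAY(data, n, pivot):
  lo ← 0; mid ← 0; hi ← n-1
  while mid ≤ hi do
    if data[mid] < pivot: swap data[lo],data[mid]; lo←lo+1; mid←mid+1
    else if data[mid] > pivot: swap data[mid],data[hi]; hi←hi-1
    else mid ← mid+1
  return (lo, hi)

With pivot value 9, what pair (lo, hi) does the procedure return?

pivot = 9; lo=0, mid=0, hi=7
data[mid]=17>9: swap data[0],data[7]; hi=6 → 6 15 14 13 11 9 7 17
data[mid]=6<9: swap data[0],data[0]; lo=1,mid=1 → 6 15 14 13 11 9 7 17
data[mid]=15>9: swap data[1],data[6]; hi=5 → 6 7 14 13 11 9 15 17
data[mid]=7<9: swap data[1],data[1]; lo=2,mid=2 → 6 7 14 13 11 9 15 17
data[mid]=14>9: swap data[2],data[5]; hi=4 → 6 7 9 13 11 14 15 17
data[mid]=9=9: mid=3
data[mid]=13>9: swap data[3],data[4]; hi=3 → 6 7 9 11 13 14 15 17
data[mid]=11>9: swap data[3],data[3]; hi=2 → 6 7 9 11 13 14 15 17
end: lo=2, hi=2; data = 6 7 9 11 13 14 15 17

(2, 2)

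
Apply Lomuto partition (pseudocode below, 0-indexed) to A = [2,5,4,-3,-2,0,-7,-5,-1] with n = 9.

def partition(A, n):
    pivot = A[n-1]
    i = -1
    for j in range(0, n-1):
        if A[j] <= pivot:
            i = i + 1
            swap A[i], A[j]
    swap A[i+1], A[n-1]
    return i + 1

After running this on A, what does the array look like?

pivot = A[8] = -1; i = -1
j=0: A[0]=2 > -1 → no swap
j=1: A[1]=5 > -1 → no swap
j=2: A[2]=4 > -1 → no swap
j=3: A[3]=-3 ≤ -1 → i=0, swap A[0],A[3] → [-3,5,4,2,-2,0,-7,-5,-1]
j=4: A[4]=-2 ≤ -1 → i=1, swap A[1],A[4] → [-3,-2,4,2,5,0,-7,-5,-1]
j=5: A[5]=0 > -1 → no swap
j=6: A[6]=-7 ≤ -1 → i=2, swap A[2],A[6] → [-3,-2,-7,2,5,0,4,-5,-1]
j=7: A[7]=-5 ≤ -1 → i=3, swap A[3],A[7] → [-3,-2,-7,-5,5,0,4,2,-1]
final swap A[4],A[8] → [-3,-2,-7,-5,-1,0,4,2,5]; return 4

[-3,-2,-7,-5,-1,0,4,2,5]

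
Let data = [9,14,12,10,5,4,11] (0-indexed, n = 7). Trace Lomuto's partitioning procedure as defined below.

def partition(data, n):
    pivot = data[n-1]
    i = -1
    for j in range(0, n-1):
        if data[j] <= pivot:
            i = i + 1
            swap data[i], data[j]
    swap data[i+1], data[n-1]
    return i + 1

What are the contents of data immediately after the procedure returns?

[9,10,5,4,11,14,12]

pivot = data[6] = 11; i = -1
j=0: data[0]=9 ≤ 11 → i=0, swap data[0],data[0] (no change) → [9,14,12,10,5,4,11]
j=1: data[1]=14 > 11 → no swap
j=2: data[2]=12 > 11 → no swap
j=3: data[3]=10 ≤ 11 → i=1, swap data[1],data[3] → [9,10,12,14,5,4,11]
j=4: data[4]=5 ≤ 11 → i=2, swap data[2],data[4] → [9,10,5,14,12,4,11]
j=5: data[5]=4 ≤ 11 → i=3, swap data[3],data[5] → [9,10,5,4,12,14,11]
final swap data[4],data[6] → [9,10,5,4,11,14,12]; return 4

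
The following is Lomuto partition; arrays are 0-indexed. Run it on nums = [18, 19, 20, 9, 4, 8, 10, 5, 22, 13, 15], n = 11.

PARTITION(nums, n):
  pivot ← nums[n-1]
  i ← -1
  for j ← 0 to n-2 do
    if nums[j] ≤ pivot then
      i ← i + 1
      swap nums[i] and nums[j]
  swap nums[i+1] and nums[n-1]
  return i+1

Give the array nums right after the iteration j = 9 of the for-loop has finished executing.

[9, 4, 8, 10, 5, 13, 18, 19, 22, 20, 15]

pivot=15, i=-1
j=0: 18>15, skip
j=1: 19>15, skip
j=2: 20>15, skip
j=3: 9≤15, i=0, swap(0,3) ⇒ [9, 19, 20, 18, 4, 8, 10, 5, 22, 13, 15]
j=4: 4≤15, i=1, swap(1,4) ⇒ [9, 4, 20, 18, 19, 8, 10, 5, 22, 13, 15]
j=5: 8≤15, i=2, swap(2,5) ⇒ [9, 4, 8, 18, 19, 20, 10, 5, 22, 13, 15]
j=6: 10≤15, i=3, swap(3,6) ⇒ [9, 4, 8, 10, 19, 20, 18, 5, 22, 13, 15]
j=7: 5≤15, i=4, swap(4,7) ⇒ [9, 4, 8, 10, 5, 20, 18, 19, 22, 13, 15]
j=8: 22>15, skip
j=9: 13≤15, i=5, swap(5,9) ⇒ [9, 4, 8, 10, 5, 13, 18, 19, 22, 20, 15]
(after j=9) nums = [9, 4, 8, 10, 5, 13, 18, 19, 22, 20, 15]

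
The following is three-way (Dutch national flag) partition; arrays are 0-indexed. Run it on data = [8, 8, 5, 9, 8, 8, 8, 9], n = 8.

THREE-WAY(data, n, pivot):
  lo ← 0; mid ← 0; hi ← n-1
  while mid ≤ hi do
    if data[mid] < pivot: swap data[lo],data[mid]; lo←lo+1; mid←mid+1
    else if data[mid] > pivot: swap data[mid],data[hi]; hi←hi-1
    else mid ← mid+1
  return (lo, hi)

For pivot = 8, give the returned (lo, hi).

(1, 5)

pivot = 8; lo=0, mid=0, hi=7
data[mid]=8=8: mid=1
data[mid]=8=8: mid=2
data[mid]=5<8: swap data[0],data[2]; lo=1,mid=3 → [5, 8, 8, 9, 8, 8, 8, 9]
data[mid]=9>8: swap data[3],data[7]; hi=6 → [5, 8, 8, 9, 8, 8, 8, 9]
data[mid]=9>8: swap data[3],data[6]; hi=5 → [5, 8, 8, 8, 8, 8, 9, 9]
data[mid]=8=8: mid=4
data[mid]=8=8: mid=5
data[mid]=8=8: mid=6
end: lo=1, hi=5; data = [5, 8, 8, 8, 8, 8, 9, 9]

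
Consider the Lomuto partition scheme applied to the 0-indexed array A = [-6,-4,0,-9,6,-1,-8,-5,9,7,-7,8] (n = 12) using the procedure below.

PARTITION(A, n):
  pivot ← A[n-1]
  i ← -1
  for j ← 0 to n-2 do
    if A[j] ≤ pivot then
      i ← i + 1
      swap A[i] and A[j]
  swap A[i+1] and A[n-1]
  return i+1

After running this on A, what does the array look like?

pivot = A[11] = 8; i = -1
j=0: A[0]=-6 ≤ 8 → i=0, swap A[0],A[0] (no change) → [-6,-4,0,-9,6,-1,-8,-5,9,7,-7,8]
j=1: A[1]=-4 ≤ 8 → i=1, swap A[1],A[1] (no change) → [-6,-4,0,-9,6,-1,-8,-5,9,7,-7,8]
j=2: A[2]=0 ≤ 8 → i=2, swap A[2],A[2] (no change) → [-6,-4,0,-9,6,-1,-8,-5,9,7,-7,8]
j=3: A[3]=-9 ≤ 8 → i=3, swap A[3],A[3] (no change) → [-6,-4,0,-9,6,-1,-8,-5,9,7,-7,8]
j=4: A[4]=6 ≤ 8 → i=4, swap A[4],A[4] (no change) → [-6,-4,0,-9,6,-1,-8,-5,9,7,-7,8]
j=5: A[5]=-1 ≤ 8 → i=5, swap A[5],A[5] (no change) → [-6,-4,0,-9,6,-1,-8,-5,9,7,-7,8]
j=6: A[6]=-8 ≤ 8 → i=6, swap A[6],A[6] (no change) → [-6,-4,0,-9,6,-1,-8,-5,9,7,-7,8]
j=7: A[7]=-5 ≤ 8 → i=7, swap A[7],A[7] (no change) → [-6,-4,0,-9,6,-1,-8,-5,9,7,-7,8]
j=8: A[8]=9 > 8 → no swap
j=9: A[9]=7 ≤ 8 → i=8, swap A[8],A[9] → [-6,-4,0,-9,6,-1,-8,-5,7,9,-7,8]
j=10: A[10]=-7 ≤ 8 → i=9, swap A[9],A[10] → [-6,-4,0,-9,6,-1,-8,-5,7,-7,9,8]
final swap A[10],A[11] → [-6,-4,0,-9,6,-1,-8,-5,7,-7,8,9]; return 10

[-6,-4,0,-9,6,-1,-8,-5,7,-7,8,9]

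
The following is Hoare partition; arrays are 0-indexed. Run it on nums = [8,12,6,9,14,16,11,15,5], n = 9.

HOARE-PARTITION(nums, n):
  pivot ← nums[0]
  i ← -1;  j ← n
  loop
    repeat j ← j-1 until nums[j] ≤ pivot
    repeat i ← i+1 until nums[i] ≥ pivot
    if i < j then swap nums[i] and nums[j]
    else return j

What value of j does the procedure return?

pivot=8
j stops at 8 (5), i stops at 0 (8); swap ⇒ [5,12,6,9,14,16,11,15,8]
j stops at 2 (6), i stops at 1 (12); swap ⇒ [5,6,12,9,14,16,11,15,8]
j stops at 1, i stops at 2; i≥j ⇒ return 1. nums=[5,6,12,9,14,16,11,15,8]

1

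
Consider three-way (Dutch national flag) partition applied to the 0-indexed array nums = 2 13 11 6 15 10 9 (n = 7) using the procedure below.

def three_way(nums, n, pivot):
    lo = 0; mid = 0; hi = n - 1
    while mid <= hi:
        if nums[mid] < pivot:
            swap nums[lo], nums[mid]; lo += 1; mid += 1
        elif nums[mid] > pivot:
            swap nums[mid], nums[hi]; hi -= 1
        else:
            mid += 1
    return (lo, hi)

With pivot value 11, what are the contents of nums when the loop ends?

lo=0 mid=0 hi=6
2<11: swap(0,0), lo=1 mid=1 ⇒ 2 13 11 6 15 10 9
13>11: swap(1,6), hi=5 ⇒ 2 9 11 6 15 10 13
9<11: swap(1,1), lo=2 mid=2 ⇒ 2 9 11 6 15 10 13
11=11: mid=3
6<11: swap(2,3), lo=3 mid=4 ⇒ 2 9 6 11 15 10 13
15>11: swap(4,5), hi=4 ⇒ 2 9 6 11 10 15 13
10<11: swap(3,4), lo=4 mid=5 ⇒ 2 9 6 10 11 15 13
done. lo=4 hi=4; nums=2 9 6 10 11 15 13

2 9 6 10 11 15 13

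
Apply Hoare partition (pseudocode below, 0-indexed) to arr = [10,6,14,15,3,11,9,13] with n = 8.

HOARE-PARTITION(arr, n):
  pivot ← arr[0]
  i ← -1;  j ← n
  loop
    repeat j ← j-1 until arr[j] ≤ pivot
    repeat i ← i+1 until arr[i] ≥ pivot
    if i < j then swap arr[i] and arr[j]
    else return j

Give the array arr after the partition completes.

[9,6,3,15,14,11,10,13]

pivot = arr[0] = 10; i = -1, j = 8
j→6 (arr[6]=9≤10), i→0 (arr[0]=10≥10); i<j, swap → [9,6,14,15,3,11,10,13]
j→4 (arr[4]=3≤10), i→2 (arr[2]=14≥10); i<j, swap → [9,6,3,15,14,11,10,13]
j→2, i→3; i≥j, return j=2. arr = [9,6,3,15,14,11,10,13]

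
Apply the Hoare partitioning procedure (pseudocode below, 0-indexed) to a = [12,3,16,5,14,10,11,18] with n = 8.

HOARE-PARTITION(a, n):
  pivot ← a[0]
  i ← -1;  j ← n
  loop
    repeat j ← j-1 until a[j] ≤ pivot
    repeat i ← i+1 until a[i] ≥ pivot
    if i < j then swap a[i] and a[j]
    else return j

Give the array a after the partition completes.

pivot=12
j stops at 6 (11), i stops at 0 (12); swap ⇒ [11,3,16,5,14,10,12,18]
j stops at 5 (10), i stops at 2 (16); swap ⇒ [11,3,10,5,14,16,12,18]
j stops at 3, i stops at 4; i≥j ⇒ return 3. a=[11,3,10,5,14,16,12,18]

[11,3,10,5,14,16,12,18]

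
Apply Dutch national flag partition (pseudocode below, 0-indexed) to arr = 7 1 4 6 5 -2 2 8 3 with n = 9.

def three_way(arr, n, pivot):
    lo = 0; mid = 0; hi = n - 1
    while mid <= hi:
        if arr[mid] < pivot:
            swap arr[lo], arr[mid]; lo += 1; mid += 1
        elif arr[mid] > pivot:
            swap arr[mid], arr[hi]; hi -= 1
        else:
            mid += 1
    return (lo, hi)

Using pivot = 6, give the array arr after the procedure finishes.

3 1 4 5 -2 2 6 8 7

pivot = 6; lo=0, mid=0, hi=8
arr[mid]=7>6: swap arr[0],arr[8]; hi=7 → 3 1 4 6 5 -2 2 8 7
arr[mid]=3<6: swap arr[0],arr[0]; lo=1,mid=1 → 3 1 4 6 5 -2 2 8 7
arr[mid]=1<6: swap arr[1],arr[1]; lo=2,mid=2 → 3 1 4 6 5 -2 2 8 7
arr[mid]=4<6: swap arr[2],arr[2]; lo=3,mid=3 → 3 1 4 6 5 -2 2 8 7
arr[mid]=6=6: mid=4
arr[mid]=5<6: swap arr[3],arr[4]; lo=4,mid=5 → 3 1 4 5 6 -2 2 8 7
arr[mid]=-2<6: swap arr[4],arr[5]; lo=5,mid=6 → 3 1 4 5 -2 6 2 8 7
arr[mid]=2<6: swap arr[5],arr[6]; lo=6,mid=7 → 3 1 4 5 -2 2 6 8 7
arr[mid]=8>6: swap arr[7],arr[7]; hi=6 → 3 1 4 5 -2 2 6 8 7
end: lo=6, hi=6; arr = 3 1 4 5 -2 2 6 8 7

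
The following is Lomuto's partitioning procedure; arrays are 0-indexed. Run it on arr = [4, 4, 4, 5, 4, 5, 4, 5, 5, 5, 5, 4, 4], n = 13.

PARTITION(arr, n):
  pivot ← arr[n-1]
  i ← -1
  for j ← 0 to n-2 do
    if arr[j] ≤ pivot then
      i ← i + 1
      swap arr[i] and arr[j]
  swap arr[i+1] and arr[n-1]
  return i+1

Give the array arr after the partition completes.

[4, 4, 4, 4, 4, 4, 4, 5, 5, 5, 5, 5, 5]

pivot = arr[12] = 4; i = -1
j=0: arr[0]=4 ≤ 4 → i=0, swap arr[0],arr[0] (no change) → [4, 4, 4, 5, 4, 5, 4, 5, 5, 5, 5, 4, 4]
j=1: arr[1]=4 ≤ 4 → i=1, swap arr[1],arr[1] (no change) → [4, 4, 4, 5, 4, 5, 4, 5, 5, 5, 5, 4, 4]
j=2: arr[2]=4 ≤ 4 → i=2, swap arr[2],arr[2] (no change) → [4, 4, 4, 5, 4, 5, 4, 5, 5, 5, 5, 4, 4]
j=3: arr[3]=5 > 4 → no swap
j=4: arr[4]=4 ≤ 4 → i=3, swap arr[3],arr[4] → [4, 4, 4, 4, 5, 5, 4, 5, 5, 5, 5, 4, 4]
j=5: arr[5]=5 > 4 → no swap
j=6: arr[6]=4 ≤ 4 → i=4, swap arr[4],arr[6] → [4, 4, 4, 4, 4, 5, 5, 5, 5, 5, 5, 4, 4]
j=7: arr[7]=5 > 4 → no swap
j=8: arr[8]=5 > 4 → no swap
j=9: arr[9]=5 > 4 → no swap
j=10: arr[10]=5 > 4 → no swap
j=11: arr[11]=4 ≤ 4 → i=5, swap arr[5],arr[11] → [4, 4, 4, 4, 4, 4, 5, 5, 5, 5, 5, 5, 4]
final swap arr[6],arr[12] → [4, 4, 4, 4, 4, 4, 4, 5, 5, 5, 5, 5, 5]; return 6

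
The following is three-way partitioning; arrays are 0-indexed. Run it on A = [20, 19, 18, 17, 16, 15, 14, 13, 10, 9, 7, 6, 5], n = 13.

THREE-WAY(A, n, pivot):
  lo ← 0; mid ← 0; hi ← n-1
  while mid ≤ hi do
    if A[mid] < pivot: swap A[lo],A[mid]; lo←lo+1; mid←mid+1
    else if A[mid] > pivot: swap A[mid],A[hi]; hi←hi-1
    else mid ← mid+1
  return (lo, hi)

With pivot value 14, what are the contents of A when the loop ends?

[5, 6, 7, 9, 10, 13, 14, 15, 16, 17, 18, 19, 20]

pivot = 14; lo=0, mid=0, hi=12
A[mid]=20>14: swap A[0],A[12]; hi=11 → [5, 19, 18, 17, 16, 15, 14, 13, 10, 9, 7, 6, 20]
A[mid]=5<14: swap A[0],A[0]; lo=1,mid=1 → [5, 19, 18, 17, 16, 15, 14, 13, 10, 9, 7, 6, 20]
A[mid]=19>14: swap A[1],A[11]; hi=10 → [5, 6, 18, 17, 16, 15, 14, 13, 10, 9, 7, 19, 20]
A[mid]=6<14: swap A[1],A[1]; lo=2,mid=2 → [5, 6, 18, 17, 16, 15, 14, 13, 10, 9, 7, 19, 20]
A[mid]=18>14: swap A[2],A[10]; hi=9 → [5, 6, 7, 17, 16, 15, 14, 13, 10, 9, 18, 19, 20]
A[mid]=7<14: swap A[2],A[2]; lo=3,mid=3 → [5, 6, 7, 17, 16, 15, 14, 13, 10, 9, 18, 19, 20]
A[mid]=17>14: swap A[3],A[9]; hi=8 → [5, 6, 7, 9, 16, 15, 14, 13, 10, 17, 18, 19, 20]
A[mid]=9<14: swap A[3],A[3]; lo=4,mid=4 → [5, 6, 7, 9, 16, 15, 14, 13, 10, 17, 18, 19, 20]
A[mid]=16>14: swap A[4],A[8]; hi=7 → [5, 6, 7, 9, 10, 15, 14, 13, 16, 17, 18, 19, 20]
A[mid]=10<14: swap A[4],A[4]; lo=5,mid=5 → [5, 6, 7, 9, 10, 15, 14, 13, 16, 17, 18, 19, 20]
A[mid]=15>14: swap A[5],A[7]; hi=6 → [5, 6, 7, 9, 10, 13, 14, 15, 16, 17, 18, 19, 20]
A[mid]=13<14: swap A[5],A[5]; lo=6,mid=6 → [5, 6, 7, 9, 10, 13, 14, 15, 16, 17, 18, 19, 20]
A[mid]=14=14: mid=7
end: lo=6, hi=6; A = [5, 6, 7, 9, 10, 13, 14, 15, 16, 17, 18, 19, 20]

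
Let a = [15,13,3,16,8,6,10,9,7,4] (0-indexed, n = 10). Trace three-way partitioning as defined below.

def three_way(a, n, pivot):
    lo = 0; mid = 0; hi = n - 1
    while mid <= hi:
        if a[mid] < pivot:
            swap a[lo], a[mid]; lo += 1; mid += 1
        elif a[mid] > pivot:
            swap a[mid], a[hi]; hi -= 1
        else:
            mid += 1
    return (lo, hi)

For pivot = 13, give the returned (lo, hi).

(7, 7)

lo=0 mid=0 hi=9
15>13: swap(0,9), hi=8 ⇒ [4,13,3,16,8,6,10,9,7,15]
4<13: swap(0,0), lo=1 mid=1 ⇒ [4,13,3,16,8,6,10,9,7,15]
13=13: mid=2
3<13: swap(1,2), lo=2 mid=3 ⇒ [4,3,13,16,8,6,10,9,7,15]
16>13: swap(3,8), hi=7 ⇒ [4,3,13,7,8,6,10,9,16,15]
7<13: swap(2,3), lo=3 mid=4 ⇒ [4,3,7,13,8,6,10,9,16,15]
8<13: swap(3,4), lo=4 mid=5 ⇒ [4,3,7,8,13,6,10,9,16,15]
6<13: swap(4,5), lo=5 mid=6 ⇒ [4,3,7,8,6,13,10,9,16,15]
10<13: swap(5,6), lo=6 mid=7 ⇒ [4,3,7,8,6,10,13,9,16,15]
9<13: swap(6,7), lo=7 mid=8 ⇒ [4,3,7,8,6,10,9,13,16,15]
done. lo=7 hi=7; a=[4,3,7,8,6,10,9,13,16,15]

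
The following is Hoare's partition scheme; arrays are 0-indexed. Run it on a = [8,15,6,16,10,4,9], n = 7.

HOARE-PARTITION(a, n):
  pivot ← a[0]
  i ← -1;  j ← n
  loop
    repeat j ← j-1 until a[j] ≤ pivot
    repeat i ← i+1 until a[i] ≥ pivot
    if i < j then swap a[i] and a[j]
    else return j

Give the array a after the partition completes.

[4,6,15,16,10,8,9]

pivot=8
j stops at 5 (4), i stops at 0 (8); swap ⇒ [4,15,6,16,10,8,9]
j stops at 2 (6), i stops at 1 (15); swap ⇒ [4,6,15,16,10,8,9]
j stops at 1, i stops at 2; i≥j ⇒ return 1. a=[4,6,15,16,10,8,9]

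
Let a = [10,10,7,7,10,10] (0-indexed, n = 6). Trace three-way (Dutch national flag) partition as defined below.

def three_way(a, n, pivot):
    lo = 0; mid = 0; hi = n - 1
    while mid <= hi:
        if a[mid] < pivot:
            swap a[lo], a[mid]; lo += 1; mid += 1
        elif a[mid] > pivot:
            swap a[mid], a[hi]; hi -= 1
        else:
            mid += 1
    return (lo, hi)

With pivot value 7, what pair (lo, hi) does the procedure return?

(0, 1)

lo=0 mid=0 hi=5
10>7: swap(0,5), hi=4 ⇒ [10,10,7,7,10,10]
10>7: swap(0,4), hi=3 ⇒ [10,10,7,7,10,10]
10>7: swap(0,3), hi=2 ⇒ [7,10,7,10,10,10]
7=7: mid=1
10>7: swap(1,2), hi=1 ⇒ [7,7,10,10,10,10]
7=7: mid=2
done. lo=0 hi=1; a=[7,7,10,10,10,10]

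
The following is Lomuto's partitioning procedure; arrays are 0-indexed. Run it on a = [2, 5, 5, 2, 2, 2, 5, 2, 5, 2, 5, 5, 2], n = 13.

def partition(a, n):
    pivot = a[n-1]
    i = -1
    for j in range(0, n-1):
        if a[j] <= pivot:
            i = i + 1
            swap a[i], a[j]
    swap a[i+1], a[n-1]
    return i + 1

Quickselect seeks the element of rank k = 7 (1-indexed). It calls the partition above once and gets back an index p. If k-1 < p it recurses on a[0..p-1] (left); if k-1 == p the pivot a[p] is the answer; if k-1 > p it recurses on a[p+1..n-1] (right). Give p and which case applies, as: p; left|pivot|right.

6; pivot

pivot = a[12] = 2; i = -1
j=0: a[0]=2 ≤ 2 → i=0, swap a[0],a[0] (no change) → [2, 5, 5, 2, 2, 2, 5, 2, 5, 2, 5, 5, 2]
j=1: a[1]=5 > 2 → no swap
j=2: a[2]=5 > 2 → no swap
j=3: a[3]=2 ≤ 2 → i=1, swap a[1],a[3] → [2, 2, 5, 5, 2, 2, 5, 2, 5, 2, 5, 5, 2]
j=4: a[4]=2 ≤ 2 → i=2, swap a[2],a[4] → [2, 2, 2, 5, 5, 2, 5, 2, 5, 2, 5, 5, 2]
j=5: a[5]=2 ≤ 2 → i=3, swap a[3],a[5] → [2, 2, 2, 2, 5, 5, 5, 2, 5, 2, 5, 5, 2]
j=6: a[6]=5 > 2 → no swap
j=7: a[7]=2 ≤ 2 → i=4, swap a[4],a[7] → [2, 2, 2, 2, 2, 5, 5, 5, 5, 2, 5, 5, 2]
j=8: a[8]=5 > 2 → no swap
j=9: a[9]=2 ≤ 2 → i=5, swap a[5],a[9] → [2, 2, 2, 2, 2, 2, 5, 5, 5, 5, 5, 5, 2]
j=10: a[10]=5 > 2 → no swap
j=11: a[11]=5 > 2 → no swap
final swap a[6],a[12] → [2, 2, 2, 2, 2, 2, 2, 5, 5, 5, 5, 5, 5]; return 6
p = 6; k-1 = 6 == 6 ⇒ pivot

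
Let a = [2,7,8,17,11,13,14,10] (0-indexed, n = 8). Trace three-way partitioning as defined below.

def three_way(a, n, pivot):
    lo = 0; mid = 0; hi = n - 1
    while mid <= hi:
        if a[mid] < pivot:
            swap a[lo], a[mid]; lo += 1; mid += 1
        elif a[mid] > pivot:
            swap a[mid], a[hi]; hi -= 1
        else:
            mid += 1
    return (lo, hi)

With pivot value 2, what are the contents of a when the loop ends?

[2,8,17,11,13,14,10,7]

pivot = 2; lo=0, mid=0, hi=7
a[mid]=2=2: mid=1
a[mid]=7>2: swap a[1],a[7]; hi=6 → [2,10,8,17,11,13,14,7]
a[mid]=10>2: swap a[1],a[6]; hi=5 → [2,14,8,17,11,13,10,7]
a[mid]=14>2: swap a[1],a[5]; hi=4 → [2,13,8,17,11,14,10,7]
a[mid]=13>2: swap a[1],a[4]; hi=3 → [2,11,8,17,13,14,10,7]
a[mid]=11>2: swap a[1],a[3]; hi=2 → [2,17,8,11,13,14,10,7]
a[mid]=17>2: swap a[1],a[2]; hi=1 → [2,8,17,11,13,14,10,7]
a[mid]=8>2: swap a[1],a[1]; hi=0 → [2,8,17,11,13,14,10,7]
end: lo=0, hi=0; a = [2,8,17,11,13,14,10,7]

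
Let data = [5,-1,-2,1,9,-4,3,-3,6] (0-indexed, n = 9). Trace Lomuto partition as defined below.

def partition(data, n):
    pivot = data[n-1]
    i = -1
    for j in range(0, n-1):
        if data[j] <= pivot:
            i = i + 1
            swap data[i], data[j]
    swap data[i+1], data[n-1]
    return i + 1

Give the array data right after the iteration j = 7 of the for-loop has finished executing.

pivot = data[8] = 6; i = -1
j=0: data[0]=5 ≤ 6 → i=0, swap data[0],data[0] (no change) → [5,-1,-2,1,9,-4,3,-3,6]
j=1: data[1]=-1 ≤ 6 → i=1, swap data[1],data[1] (no change) → [5,-1,-2,1,9,-4,3,-3,6]
j=2: data[2]=-2 ≤ 6 → i=2, swap data[2],data[2] (no change) → [5,-1,-2,1,9,-4,3,-3,6]
j=3: data[3]=1 ≤ 6 → i=3, swap data[3],data[3] (no change) → [5,-1,-2,1,9,-4,3,-3,6]
j=4: data[4]=9 > 6 → no swap
j=5: data[5]=-4 ≤ 6 → i=4, swap data[4],data[5] → [5,-1,-2,1,-4,9,3,-3,6]
j=6: data[6]=3 ≤ 6 → i=5, swap data[5],data[6] → [5,-1,-2,1,-4,3,9,-3,6]
j=7: data[7]=-3 ≤ 6 → i=6, swap data[6],data[7] → [5,-1,-2,1,-4,3,-3,9,6]
(after j=7) data = [5,-1,-2,1,-4,3,-3,9,6]

[5,-1,-2,1,-4,3,-3,9,6]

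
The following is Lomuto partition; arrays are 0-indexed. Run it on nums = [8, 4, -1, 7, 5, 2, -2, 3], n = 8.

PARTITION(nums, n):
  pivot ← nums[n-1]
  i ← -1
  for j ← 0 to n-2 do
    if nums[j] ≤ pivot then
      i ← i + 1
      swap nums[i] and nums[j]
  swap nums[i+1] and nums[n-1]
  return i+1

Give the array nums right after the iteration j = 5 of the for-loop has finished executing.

[-1, 2, 8, 7, 5, 4, -2, 3]

pivot=3, i=-1
j=0: 8>3, skip
j=1: 4>3, skip
j=2: -1≤3, i=0, swap(0,2) ⇒ [-1, 4, 8, 7, 5, 2, -2, 3]
j=3: 7>3, skip
j=4: 5>3, skip
j=5: 2≤3, i=1, swap(1,5) ⇒ [-1, 2, 8, 7, 5, 4, -2, 3]
(after j=5) nums = [-1, 2, 8, 7, 5, 4, -2, 3]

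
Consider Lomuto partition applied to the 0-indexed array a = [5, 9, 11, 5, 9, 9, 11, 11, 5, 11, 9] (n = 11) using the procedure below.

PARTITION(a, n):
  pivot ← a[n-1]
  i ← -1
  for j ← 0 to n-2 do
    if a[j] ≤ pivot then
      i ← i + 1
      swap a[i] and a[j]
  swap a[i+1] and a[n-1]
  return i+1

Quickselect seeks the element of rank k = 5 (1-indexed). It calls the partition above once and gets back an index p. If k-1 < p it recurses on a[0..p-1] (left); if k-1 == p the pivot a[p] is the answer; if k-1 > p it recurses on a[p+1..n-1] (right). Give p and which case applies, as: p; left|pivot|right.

pivot = a[10] = 9; i = -1
j=0: a[0]=5 ≤ 9 → i=0, swap a[0],a[0] (no change) → [5, 9, 11, 5, 9, 9, 11, 11, 5, 11, 9]
j=1: a[1]=9 ≤ 9 → i=1, swap a[1],a[1] (no change) → [5, 9, 11, 5, 9, 9, 11, 11, 5, 11, 9]
j=2: a[2]=11 > 9 → no swap
j=3: a[3]=5 ≤ 9 → i=2, swap a[2],a[3] → [5, 9, 5, 11, 9, 9, 11, 11, 5, 11, 9]
j=4: a[4]=9 ≤ 9 → i=3, swap a[3],a[4] → [5, 9, 5, 9, 11, 9, 11, 11, 5, 11, 9]
j=5: a[5]=9 ≤ 9 → i=4, swap a[4],a[5] → [5, 9, 5, 9, 9, 11, 11, 11, 5, 11, 9]
j=6: a[6]=11 > 9 → no swap
j=7: a[7]=11 > 9 → no swap
j=8: a[8]=5 ≤ 9 → i=5, swap a[5],a[8] → [5, 9, 5, 9, 9, 5, 11, 11, 11, 11, 9]
j=9: a[9]=11 > 9 → no swap
final swap a[6],a[10] → [5, 9, 5, 9, 9, 5, 9, 11, 11, 11, 11]; return 6
p = 6; k-1 = 4 < 6 ⇒ left

6; left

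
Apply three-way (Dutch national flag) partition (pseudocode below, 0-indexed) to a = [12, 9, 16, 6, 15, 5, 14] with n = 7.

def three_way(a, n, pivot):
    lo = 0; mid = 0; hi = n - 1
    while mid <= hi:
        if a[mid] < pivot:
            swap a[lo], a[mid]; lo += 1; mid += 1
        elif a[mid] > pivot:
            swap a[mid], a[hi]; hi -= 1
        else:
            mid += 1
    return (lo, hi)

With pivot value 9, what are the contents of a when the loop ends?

[5, 6, 9, 15, 16, 14, 12]

pivot = 9; lo=0, mid=0, hi=6
a[mid]=12>9: swap a[0],a[6]; hi=5 → [14, 9, 16, 6, 15, 5, 12]
a[mid]=14>9: swap a[0],a[5]; hi=4 → [5, 9, 16, 6, 15, 14, 12]
a[mid]=5<9: swap a[0],a[0]; lo=1,mid=1 → [5, 9, 16, 6, 15, 14, 12]
a[mid]=9=9: mid=2
a[mid]=16>9: swap a[2],a[4]; hi=3 → [5, 9, 15, 6, 16, 14, 12]
a[mid]=15>9: swap a[2],a[3]; hi=2 → [5, 9, 6, 15, 16, 14, 12]
a[mid]=6<9: swap a[1],a[2]; lo=2,mid=3 → [5, 6, 9, 15, 16, 14, 12]
end: lo=2, hi=2; a = [5, 6, 9, 15, 16, 14, 12]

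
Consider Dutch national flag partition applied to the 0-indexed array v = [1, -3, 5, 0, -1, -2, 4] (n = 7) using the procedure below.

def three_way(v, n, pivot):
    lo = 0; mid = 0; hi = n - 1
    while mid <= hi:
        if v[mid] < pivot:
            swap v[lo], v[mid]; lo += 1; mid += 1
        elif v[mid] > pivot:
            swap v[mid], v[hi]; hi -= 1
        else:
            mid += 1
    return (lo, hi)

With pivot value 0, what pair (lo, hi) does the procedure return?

pivot = 0; lo=0, mid=0, hi=6
v[mid]=1>0: swap v[0],v[6]; hi=5 → [4, -3, 5, 0, -1, -2, 1]
v[mid]=4>0: swap v[0],v[5]; hi=4 → [-2, -3, 5, 0, -1, 4, 1]
v[mid]=-2<0: swap v[0],v[0]; lo=1,mid=1 → [-2, -3, 5, 0, -1, 4, 1]
v[mid]=-3<0: swap v[1],v[1]; lo=2,mid=2 → [-2, -3, 5, 0, -1, 4, 1]
v[mid]=5>0: swap v[2],v[4]; hi=3 → [-2, -3, -1, 0, 5, 4, 1]
v[mid]=-1<0: swap v[2],v[2]; lo=3,mid=3 → [-2, -3, -1, 0, 5, 4, 1]
v[mid]=0=0: mid=4
end: lo=3, hi=3; v = [-2, -3, -1, 0, 5, 4, 1]

(3, 3)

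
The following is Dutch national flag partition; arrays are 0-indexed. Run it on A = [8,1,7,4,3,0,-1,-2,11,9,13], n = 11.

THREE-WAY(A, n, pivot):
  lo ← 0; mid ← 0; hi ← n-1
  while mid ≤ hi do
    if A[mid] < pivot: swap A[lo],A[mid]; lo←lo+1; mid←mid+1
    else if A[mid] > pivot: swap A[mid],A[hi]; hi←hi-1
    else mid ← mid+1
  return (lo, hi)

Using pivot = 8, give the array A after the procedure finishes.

pivot = 8; lo=0, mid=0, hi=10
A[mid]=8=8: mid=1
A[mid]=1<8: swap A[0],A[1]; lo=1,mid=2 → [1,8,7,4,3,0,-1,-2,11,9,13]
A[mid]=7<8: swap A[1],A[2]; lo=2,mid=3 → [1,7,8,4,3,0,-1,-2,11,9,13]
A[mid]=4<8: swap A[2],A[3]; lo=3,mid=4 → [1,7,4,8,3,0,-1,-2,11,9,13]
A[mid]=3<8: swap A[3],A[4]; lo=4,mid=5 → [1,7,4,3,8,0,-1,-2,11,9,13]
A[mid]=0<8: swap A[4],A[5]; lo=5,mid=6 → [1,7,4,3,0,8,-1,-2,11,9,13]
A[mid]=-1<8: swap A[5],A[6]; lo=6,mid=7 → [1,7,4,3,0,-1,8,-2,11,9,13]
A[mid]=-2<8: swap A[6],A[7]; lo=7,mid=8 → [1,7,4,3,0,-1,-2,8,11,9,13]
A[mid]=11>8: swap A[8],A[10]; hi=9 → [1,7,4,3,0,-1,-2,8,13,9,11]
A[mid]=13>8: swap A[8],A[9]; hi=8 → [1,7,4,3,0,-1,-2,8,9,13,11]
A[mid]=9>8: swap A[8],A[8]; hi=7 → [1,7,4,3,0,-1,-2,8,9,13,11]
end: lo=7, hi=7; A = [1,7,4,3,0,-1,-2,8,9,13,11]

[1,7,4,3,0,-1,-2,8,9,13,11]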